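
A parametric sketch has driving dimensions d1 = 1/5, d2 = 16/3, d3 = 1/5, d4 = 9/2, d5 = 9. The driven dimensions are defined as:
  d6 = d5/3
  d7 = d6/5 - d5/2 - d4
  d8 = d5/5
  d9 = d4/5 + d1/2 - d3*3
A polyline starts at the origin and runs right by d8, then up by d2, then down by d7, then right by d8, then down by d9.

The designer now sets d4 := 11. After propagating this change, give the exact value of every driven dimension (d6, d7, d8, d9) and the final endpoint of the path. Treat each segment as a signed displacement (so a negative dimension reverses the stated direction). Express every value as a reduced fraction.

Apply edit: d4 := 11
  d6 = d5/3 = 3
  d7 = d6/5 - d5/2 - d4 = -149/10
  d8 = d5/5 = 9/5
  d9 = d4/5 + d1/2 - d3*3 = 17/10
Walk from origin (0, 0):
  seg 1: right by d8 = 9/5 → (9/5, 0)
  seg 2: up by d2 = 16/3 → (9/5, 16/3)
  seg 3: down by d7 = -149/10 → (9/5, 607/30)
  seg 4: right by d8 = 9/5 → (18/5, 607/30)
  seg 5: down by d9 = 17/10 → (18/5, 278/15)

d6 = 3
d7 = -149/10
d8 = 9/5
d9 = 17/10
endpoint = (18/5, 278/15)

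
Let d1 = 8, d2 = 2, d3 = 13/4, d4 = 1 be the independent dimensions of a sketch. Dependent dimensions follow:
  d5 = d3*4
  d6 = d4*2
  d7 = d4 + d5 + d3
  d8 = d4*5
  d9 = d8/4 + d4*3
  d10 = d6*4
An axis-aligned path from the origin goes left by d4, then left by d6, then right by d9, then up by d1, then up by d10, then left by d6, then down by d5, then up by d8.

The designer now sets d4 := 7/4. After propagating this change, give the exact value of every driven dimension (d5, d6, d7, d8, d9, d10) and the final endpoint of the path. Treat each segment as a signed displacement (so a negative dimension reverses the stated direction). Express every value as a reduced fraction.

d5 = 13
d6 = 7/2
d7 = 18
d8 = 35/4
d9 = 119/16
d10 = 14
endpoint = (-21/16, 71/4)

Apply edit: d4 := 7/4
  d5 = d3*4 = 13
  d6 = d4*2 = 7/2
  d7 = d4 + d5 + d3 = 18
  d8 = d4*5 = 35/4
  d9 = d8/4 + d4*3 = 119/16
  d10 = d6*4 = 14
Walk from origin (0, 0):
  seg 1: left by d4 = 7/4 → (-7/4, 0)
  seg 2: left by d6 = 7/2 → (-21/4, 0)
  seg 3: right by d9 = 119/16 → (35/16, 0)
  seg 4: up by d1 = 8 → (35/16, 8)
  seg 5: up by d10 = 14 → (35/16, 22)
  seg 6: left by d6 = 7/2 → (-21/16, 22)
  seg 7: down by d5 = 13 → (-21/16, 9)
  seg 8: up by d8 = 35/4 → (-21/16, 71/4)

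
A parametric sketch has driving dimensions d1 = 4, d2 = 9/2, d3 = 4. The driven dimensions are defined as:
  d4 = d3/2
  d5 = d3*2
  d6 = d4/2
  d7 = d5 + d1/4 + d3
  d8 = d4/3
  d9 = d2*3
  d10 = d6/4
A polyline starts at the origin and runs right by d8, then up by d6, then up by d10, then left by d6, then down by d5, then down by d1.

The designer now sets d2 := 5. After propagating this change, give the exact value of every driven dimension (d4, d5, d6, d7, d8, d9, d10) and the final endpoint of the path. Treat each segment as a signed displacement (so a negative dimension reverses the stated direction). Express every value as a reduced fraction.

Apply edit: d2 := 5
  d4 = d3/2 = 2
  d5 = d3*2 = 8
  d6 = d4/2 = 1
  d7 = d5 + d1/4 + d3 = 13
  d8 = d4/3 = 2/3
  d9 = d2*3 = 15
  d10 = d6/4 = 1/4
Walk from origin (0, 0):
  seg 1: right by d8 = 2/3 → (2/3, 0)
  seg 2: up by d6 = 1 → (2/3, 1)
  seg 3: up by d10 = 1/4 → (2/3, 5/4)
  seg 4: left by d6 = 1 → (-1/3, 5/4)
  seg 5: down by d5 = 8 → (-1/3, -27/4)
  seg 6: down by d1 = 4 → (-1/3, -43/4)

d4 = 2
d5 = 8
d6 = 1
d7 = 13
d8 = 2/3
d9 = 15
d10 = 1/4
endpoint = (-1/3, -43/4)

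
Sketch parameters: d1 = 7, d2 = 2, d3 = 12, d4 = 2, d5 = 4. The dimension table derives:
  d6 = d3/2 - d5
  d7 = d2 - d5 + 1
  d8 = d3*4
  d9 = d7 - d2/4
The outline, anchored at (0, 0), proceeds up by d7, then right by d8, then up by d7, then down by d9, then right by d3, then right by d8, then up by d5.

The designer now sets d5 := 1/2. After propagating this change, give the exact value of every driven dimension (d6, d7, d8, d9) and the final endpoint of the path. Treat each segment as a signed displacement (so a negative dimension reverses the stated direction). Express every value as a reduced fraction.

Apply edit: d5 := 1/2
  d6 = d3/2 - d5 = 11/2
  d7 = d2 - d5 + 1 = 5/2
  d8 = d3*4 = 48
  d9 = d7 - d2/4 = 2
Walk from origin (0, 0):
  seg 1: up by d7 = 5/2 → (0, 5/2)
  seg 2: right by d8 = 48 → (48, 5/2)
  seg 3: up by d7 = 5/2 → (48, 5)
  seg 4: down by d9 = 2 → (48, 3)
  seg 5: right by d3 = 12 → (60, 3)
  seg 6: right by d8 = 48 → (108, 3)
  seg 7: up by d5 = 1/2 → (108, 7/2)

d6 = 11/2
d7 = 5/2
d8 = 48
d9 = 2
endpoint = (108, 7/2)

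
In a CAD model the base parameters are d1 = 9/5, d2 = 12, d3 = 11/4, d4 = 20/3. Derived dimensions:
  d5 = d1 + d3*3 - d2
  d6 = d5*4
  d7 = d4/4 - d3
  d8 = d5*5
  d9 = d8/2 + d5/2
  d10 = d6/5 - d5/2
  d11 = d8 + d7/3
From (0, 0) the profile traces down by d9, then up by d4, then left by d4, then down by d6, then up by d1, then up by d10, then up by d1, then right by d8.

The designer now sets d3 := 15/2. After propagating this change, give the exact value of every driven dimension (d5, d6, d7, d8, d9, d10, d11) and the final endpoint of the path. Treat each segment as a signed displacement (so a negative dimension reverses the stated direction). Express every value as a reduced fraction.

d5 = 123/10
d6 = 246/5
d7 = -35/6
d8 = 123/2
d9 = 369/10
d10 = 369/100
d11 = 536/9
endpoint = (329/6, -21643/300)

Apply edit: d3 := 15/2
  d5 = d1 + d3*3 - d2 = 123/10
  d6 = d5*4 = 246/5
  d7 = d4/4 - d3 = -35/6
  d8 = d5*5 = 123/2
  d9 = d8/2 + d5/2 = 369/10
  d10 = d6/5 - d5/2 = 369/100
  d11 = d8 + d7/3 = 536/9
Walk from origin (0, 0):
  seg 1: down by d9 = 369/10 → (0, -369/10)
  seg 2: up by d4 = 20/3 → (0, -907/30)
  seg 3: left by d4 = 20/3 → (-20/3, -907/30)
  seg 4: down by d6 = 246/5 → (-20/3, -2383/30)
  seg 5: up by d1 = 9/5 → (-20/3, -2329/30)
  seg 6: up by d10 = 369/100 → (-20/3, -22183/300)
  seg 7: up by d1 = 9/5 → (-20/3, -21643/300)
  seg 8: right by d8 = 123/2 → (329/6, -21643/300)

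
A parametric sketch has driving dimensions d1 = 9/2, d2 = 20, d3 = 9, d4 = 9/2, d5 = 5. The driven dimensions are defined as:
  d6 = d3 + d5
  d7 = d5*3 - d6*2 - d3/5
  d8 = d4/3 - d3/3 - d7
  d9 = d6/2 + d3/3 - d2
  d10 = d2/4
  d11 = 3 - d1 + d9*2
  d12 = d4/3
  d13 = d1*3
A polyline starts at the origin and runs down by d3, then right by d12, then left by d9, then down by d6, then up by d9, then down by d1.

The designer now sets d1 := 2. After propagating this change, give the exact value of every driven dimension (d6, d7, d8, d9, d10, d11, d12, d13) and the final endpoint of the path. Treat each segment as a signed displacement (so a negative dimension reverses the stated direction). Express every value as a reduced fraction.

Apply edit: d1 := 2
  d6 = d3 + d5 = 14
  d7 = d5*3 - d6*2 - d3/5 = -74/5
  d8 = d4/3 - d3/3 - d7 = 133/10
  d9 = d6/2 + d3/3 - d2 = -10
  d10 = d2/4 = 5
  d11 = 3 - d1 + d9*2 = -19
  d12 = d4/3 = 3/2
  d13 = d1*3 = 6
Walk from origin (0, 0):
  seg 1: down by d3 = 9 → (0, -9)
  seg 2: right by d12 = 3/2 → (3/2, -9)
  seg 3: left by d9 = -10 → (23/2, -9)
  seg 4: down by d6 = 14 → (23/2, -23)
  seg 5: up by d9 = -10 → (23/2, -33)
  seg 6: down by d1 = 2 → (23/2, -35)

d6 = 14
d7 = -74/5
d8 = 133/10
d9 = -10
d10 = 5
d11 = -19
d12 = 3/2
d13 = 6
endpoint = (23/2, -35)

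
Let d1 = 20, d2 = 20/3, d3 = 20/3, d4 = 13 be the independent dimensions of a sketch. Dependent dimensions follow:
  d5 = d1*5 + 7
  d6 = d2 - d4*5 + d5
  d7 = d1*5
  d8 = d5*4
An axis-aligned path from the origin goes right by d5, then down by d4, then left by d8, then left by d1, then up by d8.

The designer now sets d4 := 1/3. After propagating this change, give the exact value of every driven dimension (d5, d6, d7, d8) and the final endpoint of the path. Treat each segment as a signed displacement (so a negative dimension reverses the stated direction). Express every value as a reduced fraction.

Apply edit: d4 := 1/3
  d5 = d1*5 + 7 = 107
  d6 = d2 - d4*5 + d5 = 112
  d7 = d1*5 = 100
  d8 = d5*4 = 428
Walk from origin (0, 0):
  seg 1: right by d5 = 107 → (107, 0)
  seg 2: down by d4 = 1/3 → (107, -1/3)
  seg 3: left by d8 = 428 → (-321, -1/3)
  seg 4: left by d1 = 20 → (-341, -1/3)
  seg 5: up by d8 = 428 → (-341, 1283/3)

d5 = 107
d6 = 112
d7 = 100
d8 = 428
endpoint = (-341, 1283/3)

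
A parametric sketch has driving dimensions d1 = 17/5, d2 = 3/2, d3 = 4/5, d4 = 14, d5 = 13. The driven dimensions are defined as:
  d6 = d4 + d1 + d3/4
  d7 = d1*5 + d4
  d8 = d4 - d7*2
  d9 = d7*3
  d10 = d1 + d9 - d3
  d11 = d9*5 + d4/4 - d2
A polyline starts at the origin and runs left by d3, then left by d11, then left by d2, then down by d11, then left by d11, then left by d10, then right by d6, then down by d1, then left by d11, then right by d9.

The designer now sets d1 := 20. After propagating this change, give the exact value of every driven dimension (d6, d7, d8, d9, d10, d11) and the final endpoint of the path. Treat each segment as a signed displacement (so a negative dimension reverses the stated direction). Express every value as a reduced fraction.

d6 = 171/5
d7 = 114
d8 = -214
d9 = 342
d10 = 1806/5
d11 = 1712
endpoint = (-51233/10, -1732)

Apply edit: d1 := 20
  d6 = d4 + d1 + d3/4 = 171/5
  d7 = d1*5 + d4 = 114
  d8 = d4 - d7*2 = -214
  d9 = d7*3 = 342
  d10 = d1 + d9 - d3 = 1806/5
  d11 = d9*5 + d4/4 - d2 = 1712
Walk from origin (0, 0):
  seg 1: left by d3 = 4/5 → (-4/5, 0)
  seg 2: left by d11 = 1712 → (-8564/5, 0)
  seg 3: left by d2 = 3/2 → (-17143/10, 0)
  seg 4: down by d11 = 1712 → (-17143/10, -1712)
  seg 5: left by d11 = 1712 → (-34263/10, -1712)
  seg 6: left by d10 = 1806/5 → (-7575/2, -1712)
  seg 7: right by d6 = 171/5 → (-37533/10, -1712)
  seg 8: down by d1 = 20 → (-37533/10, -1732)
  seg 9: left by d11 = 1712 → (-54653/10, -1732)
  seg 10: right by d9 = 342 → (-51233/10, -1732)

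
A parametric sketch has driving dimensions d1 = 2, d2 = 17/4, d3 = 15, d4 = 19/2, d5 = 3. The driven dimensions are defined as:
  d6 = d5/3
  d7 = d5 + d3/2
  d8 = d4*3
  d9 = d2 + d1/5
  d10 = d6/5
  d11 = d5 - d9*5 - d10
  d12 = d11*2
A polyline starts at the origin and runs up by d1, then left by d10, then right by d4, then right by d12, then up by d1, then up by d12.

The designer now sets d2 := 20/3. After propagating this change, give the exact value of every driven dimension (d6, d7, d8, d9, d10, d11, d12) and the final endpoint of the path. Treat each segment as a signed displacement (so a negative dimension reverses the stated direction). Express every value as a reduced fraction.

Apply edit: d2 := 20/3
  d6 = d5/3 = 1
  d7 = d5 + d3/2 = 21/2
  d8 = d4*3 = 57/2
  d9 = d2 + d1/5 = 106/15
  d10 = d6/5 = 1/5
  d11 = d5 - d9*5 - d10 = -488/15
  d12 = d11*2 = -976/15
Walk from origin (0, 0):
  seg 1: up by d1 = 2 → (0, 2)
  seg 2: left by d10 = 1/5 → (-1/5, 2)
  seg 3: right by d4 = 19/2 → (93/10, 2)
  seg 4: right by d12 = -976/15 → (-1673/30, 2)
  seg 5: up by d1 = 2 → (-1673/30, 4)
  seg 6: up by d12 = -976/15 → (-1673/30, -916/15)

d6 = 1
d7 = 21/2
d8 = 57/2
d9 = 106/15
d10 = 1/5
d11 = -488/15
d12 = -976/15
endpoint = (-1673/30, -916/15)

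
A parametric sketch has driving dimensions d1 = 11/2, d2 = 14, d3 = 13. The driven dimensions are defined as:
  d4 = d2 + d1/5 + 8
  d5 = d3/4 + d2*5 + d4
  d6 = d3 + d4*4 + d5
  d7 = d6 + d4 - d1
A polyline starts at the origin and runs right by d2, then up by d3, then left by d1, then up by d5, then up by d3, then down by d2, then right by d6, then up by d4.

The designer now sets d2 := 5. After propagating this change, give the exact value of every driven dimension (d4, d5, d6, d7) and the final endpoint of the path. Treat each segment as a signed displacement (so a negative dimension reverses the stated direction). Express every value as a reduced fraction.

Apply edit: d2 := 5
  d4 = d2 + d1/5 + 8 = 141/10
  d5 = d3/4 + d2*5 + d4 = 847/20
  d6 = d3 + d4*4 + d5 = 447/4
  d7 = d6 + d4 - d1 = 2407/20
Walk from origin (0, 0):
  seg 1: right by d2 = 5 → (5, 0)
  seg 2: up by d3 = 13 → (5, 13)
  seg 3: left by d1 = 11/2 → (-1/2, 13)
  seg 4: up by d5 = 847/20 → (-1/2, 1107/20)
  seg 5: up by d3 = 13 → (-1/2, 1367/20)
  seg 6: down by d2 = 5 → (-1/2, 1267/20)
  seg 7: right by d6 = 447/4 → (445/4, 1267/20)
  seg 8: up by d4 = 141/10 → (445/4, 1549/20)

d4 = 141/10
d5 = 847/20
d6 = 447/4
d7 = 2407/20
endpoint = (445/4, 1549/20)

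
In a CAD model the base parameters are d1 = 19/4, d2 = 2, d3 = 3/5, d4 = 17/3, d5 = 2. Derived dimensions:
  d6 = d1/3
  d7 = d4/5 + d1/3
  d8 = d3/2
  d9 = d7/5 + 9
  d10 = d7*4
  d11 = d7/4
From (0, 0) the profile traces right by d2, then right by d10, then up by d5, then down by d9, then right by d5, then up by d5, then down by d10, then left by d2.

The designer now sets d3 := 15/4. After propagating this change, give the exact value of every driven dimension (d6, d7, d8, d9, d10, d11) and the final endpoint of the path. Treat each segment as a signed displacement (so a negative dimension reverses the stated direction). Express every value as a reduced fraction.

d6 = 19/12
d7 = 163/60
d8 = 15/8
d9 = 2863/300
d10 = 163/15
d11 = 163/240
endpoint = (193/15, -1641/100)

Apply edit: d3 := 15/4
  d6 = d1/3 = 19/12
  d7 = d4/5 + d1/3 = 163/60
  d8 = d3/2 = 15/8
  d9 = d7/5 + 9 = 2863/300
  d10 = d7*4 = 163/15
  d11 = d7/4 = 163/240
Walk from origin (0, 0):
  seg 1: right by d2 = 2 → (2, 0)
  seg 2: right by d10 = 163/15 → (193/15, 0)
  seg 3: up by d5 = 2 → (193/15, 2)
  seg 4: down by d9 = 2863/300 → (193/15, -2263/300)
  seg 5: right by d5 = 2 → (223/15, -2263/300)
  seg 6: up by d5 = 2 → (223/15, -1663/300)
  seg 7: down by d10 = 163/15 → (223/15, -1641/100)
  seg 8: left by d2 = 2 → (193/15, -1641/100)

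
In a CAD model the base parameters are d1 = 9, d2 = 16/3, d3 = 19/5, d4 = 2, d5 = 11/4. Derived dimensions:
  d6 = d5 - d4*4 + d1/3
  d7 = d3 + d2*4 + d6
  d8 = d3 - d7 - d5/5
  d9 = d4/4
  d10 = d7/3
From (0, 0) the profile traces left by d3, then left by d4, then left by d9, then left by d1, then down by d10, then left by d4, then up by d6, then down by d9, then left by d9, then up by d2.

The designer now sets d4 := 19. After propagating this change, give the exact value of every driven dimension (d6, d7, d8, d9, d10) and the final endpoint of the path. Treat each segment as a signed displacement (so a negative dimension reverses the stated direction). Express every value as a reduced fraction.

d6 = -281/4
d7 = -2707/60
d8 = 1451/30
d9 = 19/4
d10 = -2707/180
endpoint = (-603/10, -9833/180)

Apply edit: d4 := 19
  d6 = d5 - d4*4 + d1/3 = -281/4
  d7 = d3 + d2*4 + d6 = -2707/60
  d8 = d3 - d7 - d5/5 = 1451/30
  d9 = d4/4 = 19/4
  d10 = d7/3 = -2707/180
Walk from origin (0, 0):
  seg 1: left by d3 = 19/5 → (-19/5, 0)
  seg 2: left by d4 = 19 → (-114/5, 0)
  seg 3: left by d9 = 19/4 → (-551/20, 0)
  seg 4: left by d1 = 9 → (-731/20, 0)
  seg 5: down by d10 = -2707/180 → (-731/20, 2707/180)
  seg 6: left by d4 = 19 → (-1111/20, 2707/180)
  seg 7: up by d6 = -281/4 → (-1111/20, -4969/90)
  seg 8: down by d9 = 19/4 → (-1111/20, -10793/180)
  seg 9: left by d9 = 19/4 → (-603/10, -10793/180)
  seg 10: up by d2 = 16/3 → (-603/10, -9833/180)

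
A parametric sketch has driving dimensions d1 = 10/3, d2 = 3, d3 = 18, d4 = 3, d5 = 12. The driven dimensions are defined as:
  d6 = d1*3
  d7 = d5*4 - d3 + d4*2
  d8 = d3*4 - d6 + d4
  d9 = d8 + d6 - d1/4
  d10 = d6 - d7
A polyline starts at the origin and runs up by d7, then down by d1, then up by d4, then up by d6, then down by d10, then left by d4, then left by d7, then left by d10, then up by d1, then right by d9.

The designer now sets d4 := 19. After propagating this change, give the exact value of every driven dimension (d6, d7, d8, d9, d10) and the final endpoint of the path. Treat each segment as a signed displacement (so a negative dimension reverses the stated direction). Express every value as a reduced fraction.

d6 = 10
d7 = 68
d8 = 81
d9 = 541/6
d10 = -58
endpoint = (367/6, 155)

Apply edit: d4 := 19
  d6 = d1*3 = 10
  d7 = d5*4 - d3 + d4*2 = 68
  d8 = d3*4 - d6 + d4 = 81
  d9 = d8 + d6 - d1/4 = 541/6
  d10 = d6 - d7 = -58
Walk from origin (0, 0):
  seg 1: up by d7 = 68 → (0, 68)
  seg 2: down by d1 = 10/3 → (0, 194/3)
  seg 3: up by d4 = 19 → (0, 251/3)
  seg 4: up by d6 = 10 → (0, 281/3)
  seg 5: down by d10 = -58 → (0, 455/3)
  seg 6: left by d4 = 19 → (-19, 455/3)
  seg 7: left by d7 = 68 → (-87, 455/3)
  seg 8: left by d10 = -58 → (-29, 455/3)
  seg 9: up by d1 = 10/3 → (-29, 155)
  seg 10: right by d9 = 541/6 → (367/6, 155)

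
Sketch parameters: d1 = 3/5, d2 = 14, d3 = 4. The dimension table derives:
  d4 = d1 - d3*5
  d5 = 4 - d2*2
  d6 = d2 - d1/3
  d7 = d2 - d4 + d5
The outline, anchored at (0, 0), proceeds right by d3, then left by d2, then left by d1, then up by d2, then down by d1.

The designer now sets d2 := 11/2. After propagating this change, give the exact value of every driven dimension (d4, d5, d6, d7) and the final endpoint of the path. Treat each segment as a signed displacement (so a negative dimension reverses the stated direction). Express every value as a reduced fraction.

Apply edit: d2 := 11/2
  d4 = d1 - d3*5 = -97/5
  d5 = 4 - d2*2 = -7
  d6 = d2 - d1/3 = 53/10
  d7 = d2 - d4 + d5 = 179/10
Walk from origin (0, 0):
  seg 1: right by d3 = 4 → (4, 0)
  seg 2: left by d2 = 11/2 → (-3/2, 0)
  seg 3: left by d1 = 3/5 → (-21/10, 0)
  seg 4: up by d2 = 11/2 → (-21/10, 11/2)
  seg 5: down by d1 = 3/5 → (-21/10, 49/10)

d4 = -97/5
d5 = -7
d6 = 53/10
d7 = 179/10
endpoint = (-21/10, 49/10)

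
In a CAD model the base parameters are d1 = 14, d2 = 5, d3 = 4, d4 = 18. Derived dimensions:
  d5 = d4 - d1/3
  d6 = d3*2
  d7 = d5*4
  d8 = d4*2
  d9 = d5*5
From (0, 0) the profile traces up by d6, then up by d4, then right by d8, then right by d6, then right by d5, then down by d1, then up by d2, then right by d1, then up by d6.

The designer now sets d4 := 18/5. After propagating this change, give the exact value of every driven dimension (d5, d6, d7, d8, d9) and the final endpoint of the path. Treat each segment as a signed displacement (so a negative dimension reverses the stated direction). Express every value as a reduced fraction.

d5 = -16/15
d6 = 8
d7 = -64/15
d8 = 36/5
d9 = -16/3
endpoint = (422/15, 53/5)

Apply edit: d4 := 18/5
  d5 = d4 - d1/3 = -16/15
  d6 = d3*2 = 8
  d7 = d5*4 = -64/15
  d8 = d4*2 = 36/5
  d9 = d5*5 = -16/3
Walk from origin (0, 0):
  seg 1: up by d6 = 8 → (0, 8)
  seg 2: up by d4 = 18/5 → (0, 58/5)
  seg 3: right by d8 = 36/5 → (36/5, 58/5)
  seg 4: right by d6 = 8 → (76/5, 58/5)
  seg 5: right by d5 = -16/15 → (212/15, 58/5)
  seg 6: down by d1 = 14 → (212/15, -12/5)
  seg 7: up by d2 = 5 → (212/15, 13/5)
  seg 8: right by d1 = 14 → (422/15, 13/5)
  seg 9: up by d6 = 8 → (422/15, 53/5)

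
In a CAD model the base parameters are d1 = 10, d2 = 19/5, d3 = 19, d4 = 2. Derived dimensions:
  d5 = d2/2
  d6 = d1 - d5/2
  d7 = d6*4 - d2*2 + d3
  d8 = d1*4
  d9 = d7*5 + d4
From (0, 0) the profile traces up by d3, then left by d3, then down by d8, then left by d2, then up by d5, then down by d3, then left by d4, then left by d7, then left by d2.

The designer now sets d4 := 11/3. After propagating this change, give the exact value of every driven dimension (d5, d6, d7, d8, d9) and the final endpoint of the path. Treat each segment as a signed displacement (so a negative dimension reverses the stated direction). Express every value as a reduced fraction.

d5 = 19/10
d6 = 181/20
d7 = 238/5
d8 = 40
d9 = 725/3
endpoint = (-1168/15, -381/10)

Apply edit: d4 := 11/3
  d5 = d2/2 = 19/10
  d6 = d1 - d5/2 = 181/20
  d7 = d6*4 - d2*2 + d3 = 238/5
  d8 = d1*4 = 40
  d9 = d7*5 + d4 = 725/3
Walk from origin (0, 0):
  seg 1: up by d3 = 19 → (0, 19)
  seg 2: left by d3 = 19 → (-19, 19)
  seg 3: down by d8 = 40 → (-19, -21)
  seg 4: left by d2 = 19/5 → (-114/5, -21)
  seg 5: up by d5 = 19/10 → (-114/5, -191/10)
  seg 6: down by d3 = 19 → (-114/5, -381/10)
  seg 7: left by d4 = 11/3 → (-397/15, -381/10)
  seg 8: left by d7 = 238/5 → (-1111/15, -381/10)
  seg 9: left by d2 = 19/5 → (-1168/15, -381/10)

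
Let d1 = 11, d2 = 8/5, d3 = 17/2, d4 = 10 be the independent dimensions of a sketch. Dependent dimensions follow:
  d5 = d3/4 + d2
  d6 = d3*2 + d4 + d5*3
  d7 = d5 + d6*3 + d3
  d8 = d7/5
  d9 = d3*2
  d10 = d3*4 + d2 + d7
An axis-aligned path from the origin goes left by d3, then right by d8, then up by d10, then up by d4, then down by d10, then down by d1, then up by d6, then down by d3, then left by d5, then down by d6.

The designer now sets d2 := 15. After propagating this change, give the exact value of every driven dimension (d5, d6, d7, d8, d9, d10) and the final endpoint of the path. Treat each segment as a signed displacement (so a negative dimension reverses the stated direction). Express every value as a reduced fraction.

d5 = 137/8
d6 = 627/8
d7 = 1043/4
d8 = 1043/20
d9 = 17
d10 = 1239/4
endpoint = (1061/40, -19/2)

Apply edit: d2 := 15
  d5 = d3/4 + d2 = 137/8
  d6 = d3*2 + d4 + d5*3 = 627/8
  d7 = d5 + d6*3 + d3 = 1043/4
  d8 = d7/5 = 1043/20
  d9 = d3*2 = 17
  d10 = d3*4 + d2 + d7 = 1239/4
Walk from origin (0, 0):
  seg 1: left by d3 = 17/2 → (-17/2, 0)
  seg 2: right by d8 = 1043/20 → (873/20, 0)
  seg 3: up by d10 = 1239/4 → (873/20, 1239/4)
  seg 4: up by d4 = 10 → (873/20, 1279/4)
  seg 5: down by d10 = 1239/4 → (873/20, 10)
  seg 6: down by d1 = 11 → (873/20, -1)
  seg 7: up by d6 = 627/8 → (873/20, 619/8)
  seg 8: down by d3 = 17/2 → (873/20, 551/8)
  seg 9: left by d5 = 137/8 → (1061/40, 551/8)
  seg 10: down by d6 = 627/8 → (1061/40, -19/2)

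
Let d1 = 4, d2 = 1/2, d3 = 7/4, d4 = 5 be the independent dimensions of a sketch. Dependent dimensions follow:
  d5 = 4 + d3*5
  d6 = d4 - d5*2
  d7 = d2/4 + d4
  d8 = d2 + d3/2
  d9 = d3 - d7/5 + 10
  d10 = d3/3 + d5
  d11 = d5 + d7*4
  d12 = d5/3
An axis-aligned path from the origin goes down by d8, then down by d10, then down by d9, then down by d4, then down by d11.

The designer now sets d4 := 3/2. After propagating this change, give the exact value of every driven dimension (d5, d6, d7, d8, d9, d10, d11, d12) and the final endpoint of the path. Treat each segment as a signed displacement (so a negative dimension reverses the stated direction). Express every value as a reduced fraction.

d5 = 51/4
d6 = -24
d7 = 13/8
d8 = 11/8
d9 = 457/40
d10 = 40/3
d11 = 77/4
d12 = 17/4
endpoint = (0, -2813/60)

Apply edit: d4 := 3/2
  d5 = 4 + d3*5 = 51/4
  d6 = d4 - d5*2 = -24
  d7 = d2/4 + d4 = 13/8
  d8 = d2 + d3/2 = 11/8
  d9 = d3 - d7/5 + 10 = 457/40
  d10 = d3/3 + d5 = 40/3
  d11 = d5 + d7*4 = 77/4
  d12 = d5/3 = 17/4
Walk from origin (0, 0):
  seg 1: down by d8 = 11/8 → (0, -11/8)
  seg 2: down by d10 = 40/3 → (0, -353/24)
  seg 3: down by d9 = 457/40 → (0, -392/15)
  seg 4: down by d4 = 3/2 → (0, -829/30)
  seg 5: down by d11 = 77/4 → (0, -2813/60)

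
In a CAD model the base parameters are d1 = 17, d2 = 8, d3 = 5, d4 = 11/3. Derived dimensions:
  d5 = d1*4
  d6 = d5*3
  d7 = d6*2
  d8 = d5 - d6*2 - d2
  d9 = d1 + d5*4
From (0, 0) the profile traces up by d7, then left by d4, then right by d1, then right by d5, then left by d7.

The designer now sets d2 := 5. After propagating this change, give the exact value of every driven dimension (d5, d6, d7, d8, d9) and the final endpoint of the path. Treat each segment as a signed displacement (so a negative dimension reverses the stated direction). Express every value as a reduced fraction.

Apply edit: d2 := 5
  d5 = d1*4 = 68
  d6 = d5*3 = 204
  d7 = d6*2 = 408
  d8 = d5 - d6*2 - d2 = -345
  d9 = d1 + d5*4 = 289
Walk from origin (0, 0):
  seg 1: up by d7 = 408 → (0, 408)
  seg 2: left by d4 = 11/3 → (-11/3, 408)
  seg 3: right by d1 = 17 → (40/3, 408)
  seg 4: right by d5 = 68 → (244/3, 408)
  seg 5: left by d7 = 408 → (-980/3, 408)

d5 = 68
d6 = 204
d7 = 408
d8 = -345
d9 = 289
endpoint = (-980/3, 408)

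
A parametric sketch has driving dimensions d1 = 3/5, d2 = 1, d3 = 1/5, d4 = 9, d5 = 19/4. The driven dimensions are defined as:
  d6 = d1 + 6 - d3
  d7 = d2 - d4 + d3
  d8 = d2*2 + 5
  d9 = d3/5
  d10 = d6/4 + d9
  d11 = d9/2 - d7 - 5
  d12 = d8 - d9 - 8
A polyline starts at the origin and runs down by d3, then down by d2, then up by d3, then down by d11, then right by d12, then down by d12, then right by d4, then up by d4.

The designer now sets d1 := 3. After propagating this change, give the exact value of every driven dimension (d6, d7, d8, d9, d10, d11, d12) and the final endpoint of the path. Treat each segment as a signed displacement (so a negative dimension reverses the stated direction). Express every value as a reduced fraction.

d6 = 44/5
d7 = -39/5
d8 = 7
d9 = 1/25
d10 = 56/25
d11 = 141/50
d12 = -26/25
endpoint = (199/25, 311/50)

Apply edit: d1 := 3
  d6 = d1 + 6 - d3 = 44/5
  d7 = d2 - d4 + d3 = -39/5
  d8 = d2*2 + 5 = 7
  d9 = d3/5 = 1/25
  d10 = d6/4 + d9 = 56/25
  d11 = d9/2 - d7 - 5 = 141/50
  d12 = d8 - d9 - 8 = -26/25
Walk from origin (0, 0):
  seg 1: down by d3 = 1/5 → (0, -1/5)
  seg 2: down by d2 = 1 → (0, -6/5)
  seg 3: up by d3 = 1/5 → (0, -1)
  seg 4: down by d11 = 141/50 → (0, -191/50)
  seg 5: right by d12 = -26/25 → (-26/25, -191/50)
  seg 6: down by d12 = -26/25 → (-26/25, -139/50)
  seg 7: right by d4 = 9 → (199/25, -139/50)
  seg 8: up by d4 = 9 → (199/25, 311/50)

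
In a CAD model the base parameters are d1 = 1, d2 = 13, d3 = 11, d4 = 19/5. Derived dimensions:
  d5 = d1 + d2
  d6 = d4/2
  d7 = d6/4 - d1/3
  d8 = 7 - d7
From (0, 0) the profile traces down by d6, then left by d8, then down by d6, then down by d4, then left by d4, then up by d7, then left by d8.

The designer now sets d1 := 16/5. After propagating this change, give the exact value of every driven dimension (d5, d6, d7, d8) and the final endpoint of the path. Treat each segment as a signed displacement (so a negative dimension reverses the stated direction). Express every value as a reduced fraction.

d5 = 81/5
d6 = 19/10
d7 = -71/120
d8 = 911/120
endpoint = (-1139/60, -983/120)

Apply edit: d1 := 16/5
  d5 = d1 + d2 = 81/5
  d6 = d4/2 = 19/10
  d7 = d6/4 - d1/3 = -71/120
  d8 = 7 - d7 = 911/120
Walk from origin (0, 0):
  seg 1: down by d6 = 19/10 → (0, -19/10)
  seg 2: left by d8 = 911/120 → (-911/120, -19/10)
  seg 3: down by d6 = 19/10 → (-911/120, -19/5)
  seg 4: down by d4 = 19/5 → (-911/120, -38/5)
  seg 5: left by d4 = 19/5 → (-1367/120, -38/5)
  seg 6: up by d7 = -71/120 → (-1367/120, -983/120)
  seg 7: left by d8 = 911/120 → (-1139/60, -983/120)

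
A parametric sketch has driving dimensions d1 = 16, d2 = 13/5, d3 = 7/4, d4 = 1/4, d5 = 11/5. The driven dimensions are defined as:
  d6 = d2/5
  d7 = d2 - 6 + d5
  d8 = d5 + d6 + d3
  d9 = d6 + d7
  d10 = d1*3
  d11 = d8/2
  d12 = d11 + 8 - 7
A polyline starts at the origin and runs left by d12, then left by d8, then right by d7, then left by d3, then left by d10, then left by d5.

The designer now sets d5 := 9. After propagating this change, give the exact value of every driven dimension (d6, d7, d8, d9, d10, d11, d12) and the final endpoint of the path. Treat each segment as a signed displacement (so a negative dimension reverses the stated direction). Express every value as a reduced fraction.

Apply edit: d5 := 9
  d6 = d2/5 = 13/25
  d7 = d2 - 6 + d5 = 28/5
  d8 = d5 + d6 + d3 = 1127/100
  d9 = d6 + d7 = 153/25
  d10 = d1*3 = 48
  d11 = d8/2 = 1127/200
  d12 = d11 + 8 - 7 = 1327/200
Walk from origin (0, 0):
  seg 1: left by d12 = 1327/200 → (-1327/200, 0)
  seg 2: left by d8 = 1127/100 → (-3581/200, 0)
  seg 3: right by d7 = 28/5 → (-2461/200, 0)
  seg 4: left by d3 = 7/4 → (-2811/200, 0)
  seg 5: left by d10 = 48 → (-12411/200, 0)
  seg 6: left by d5 = 9 → (-14211/200, 0)

d6 = 13/25
d7 = 28/5
d8 = 1127/100
d9 = 153/25
d10 = 48
d11 = 1127/200
d12 = 1327/200
endpoint = (-14211/200, 0)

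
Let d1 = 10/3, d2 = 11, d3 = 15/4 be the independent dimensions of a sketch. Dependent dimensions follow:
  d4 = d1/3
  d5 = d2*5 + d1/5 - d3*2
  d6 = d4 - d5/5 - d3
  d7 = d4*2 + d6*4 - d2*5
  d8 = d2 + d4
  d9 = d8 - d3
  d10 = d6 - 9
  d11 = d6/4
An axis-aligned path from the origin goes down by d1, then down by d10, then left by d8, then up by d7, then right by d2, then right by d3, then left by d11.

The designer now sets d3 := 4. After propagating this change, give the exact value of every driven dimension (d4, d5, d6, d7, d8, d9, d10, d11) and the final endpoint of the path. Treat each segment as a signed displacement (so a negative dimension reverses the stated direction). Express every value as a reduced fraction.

Apply edit: d3 := 4
  d4 = d1/3 = 10/9
  d5 = d2*5 + d1/5 - d3*2 = 143/3
  d6 = d4 - d5/5 - d3 = -559/45
  d7 = d4*2 + d6*4 - d2*5 = -1537/15
  d8 = d2 + d4 = 109/9
  d9 = d8 - d3 = 73/9
  d10 = d6 - 9 = -964/45
  d11 = d6/4 = -559/180
Walk from origin (0, 0):
  seg 1: down by d1 = 10/3 → (0, -10/3)
  seg 2: down by d10 = -964/45 → (0, 814/45)
  seg 3: left by d8 = 109/9 → (-109/9, 814/45)
  seg 4: up by d7 = -1537/15 → (-109/9, -3797/45)
  seg 5: right by d2 = 11 → (-10/9, -3797/45)
  seg 6: right by d3 = 4 → (26/9, -3797/45)
  seg 7: left by d11 = -559/180 → (1079/180, -3797/45)

d4 = 10/9
d5 = 143/3
d6 = -559/45
d7 = -1537/15
d8 = 109/9
d9 = 73/9
d10 = -964/45
d11 = -559/180
endpoint = (1079/180, -3797/45)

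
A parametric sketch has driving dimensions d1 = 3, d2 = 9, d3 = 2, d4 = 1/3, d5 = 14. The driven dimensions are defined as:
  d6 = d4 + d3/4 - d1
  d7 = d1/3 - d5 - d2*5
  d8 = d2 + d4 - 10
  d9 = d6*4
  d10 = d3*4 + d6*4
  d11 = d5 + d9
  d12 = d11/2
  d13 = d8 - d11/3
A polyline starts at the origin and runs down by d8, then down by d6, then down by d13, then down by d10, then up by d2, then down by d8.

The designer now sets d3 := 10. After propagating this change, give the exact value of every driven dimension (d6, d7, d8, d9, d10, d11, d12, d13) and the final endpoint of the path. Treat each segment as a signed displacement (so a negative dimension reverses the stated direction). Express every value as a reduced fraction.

d6 = -1/6
d7 = -58
d8 = -2/3
d9 = -2/3
d10 = 118/3
d11 = 40/3
d12 = 20/3
d13 = -46/9
endpoint = (0, -427/18)

Apply edit: d3 := 10
  d6 = d4 + d3/4 - d1 = -1/6
  d7 = d1/3 - d5 - d2*5 = -58
  d8 = d2 + d4 - 10 = -2/3
  d9 = d6*4 = -2/3
  d10 = d3*4 + d6*4 = 118/3
  d11 = d5 + d9 = 40/3
  d12 = d11/2 = 20/3
  d13 = d8 - d11/3 = -46/9
Walk from origin (0, 0):
  seg 1: down by d8 = -2/3 → (0, 2/3)
  seg 2: down by d6 = -1/6 → (0, 5/6)
  seg 3: down by d13 = -46/9 → (0, 107/18)
  seg 4: down by d10 = 118/3 → (0, -601/18)
  seg 5: up by d2 = 9 → (0, -439/18)
  seg 6: down by d8 = -2/3 → (0, -427/18)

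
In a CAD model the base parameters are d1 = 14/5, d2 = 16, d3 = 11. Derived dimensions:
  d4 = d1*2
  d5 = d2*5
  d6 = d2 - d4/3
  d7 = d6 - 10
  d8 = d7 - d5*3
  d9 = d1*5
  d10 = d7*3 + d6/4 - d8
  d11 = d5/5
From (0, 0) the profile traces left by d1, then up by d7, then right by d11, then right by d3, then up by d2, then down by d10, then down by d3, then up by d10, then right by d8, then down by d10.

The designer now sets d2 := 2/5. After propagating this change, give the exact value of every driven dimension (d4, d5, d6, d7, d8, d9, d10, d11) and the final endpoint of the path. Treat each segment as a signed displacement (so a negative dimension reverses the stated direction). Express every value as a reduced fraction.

d4 = 28/5
d5 = 2
d6 = -22/15
d7 = -172/15
d8 = -262/15
d9 = 14
d10 = -173/10
d11 = 2/5
endpoint = (-133/15, -143/30)

Apply edit: d2 := 2/5
  d4 = d1*2 = 28/5
  d5 = d2*5 = 2
  d6 = d2 - d4/3 = -22/15
  d7 = d6 - 10 = -172/15
  d8 = d7 - d5*3 = -262/15
  d9 = d1*5 = 14
  d10 = d7*3 + d6/4 - d8 = -173/10
  d11 = d5/5 = 2/5
Walk from origin (0, 0):
  seg 1: left by d1 = 14/5 → (-14/5, 0)
  seg 2: up by d7 = -172/15 → (-14/5, -172/15)
  seg 3: right by d11 = 2/5 → (-12/5, -172/15)
  seg 4: right by d3 = 11 → (43/5, -172/15)
  seg 5: up by d2 = 2/5 → (43/5, -166/15)
  seg 6: down by d10 = -173/10 → (43/5, 187/30)
  seg 7: down by d3 = 11 → (43/5, -143/30)
  seg 8: up by d10 = -173/10 → (43/5, -331/15)
  seg 9: right by d8 = -262/15 → (-133/15, -331/15)
  seg 10: down by d10 = -173/10 → (-133/15, -143/30)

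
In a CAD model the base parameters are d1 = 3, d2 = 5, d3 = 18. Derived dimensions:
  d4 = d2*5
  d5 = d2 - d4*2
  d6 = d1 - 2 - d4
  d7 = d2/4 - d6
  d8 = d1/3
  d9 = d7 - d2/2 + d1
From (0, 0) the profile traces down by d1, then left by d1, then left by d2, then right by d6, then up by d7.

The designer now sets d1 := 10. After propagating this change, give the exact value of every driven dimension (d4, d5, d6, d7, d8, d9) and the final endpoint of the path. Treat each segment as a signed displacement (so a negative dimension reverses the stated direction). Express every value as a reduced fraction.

d4 = 25
d5 = -45
d6 = -17
d7 = 73/4
d8 = 10/3
d9 = 103/4
endpoint = (-32, 33/4)

Apply edit: d1 := 10
  d4 = d2*5 = 25
  d5 = d2 - d4*2 = -45
  d6 = d1 - 2 - d4 = -17
  d7 = d2/4 - d6 = 73/4
  d8 = d1/3 = 10/3
  d9 = d7 - d2/2 + d1 = 103/4
Walk from origin (0, 0):
  seg 1: down by d1 = 10 → (0, -10)
  seg 2: left by d1 = 10 → (-10, -10)
  seg 3: left by d2 = 5 → (-15, -10)
  seg 4: right by d6 = -17 → (-32, -10)
  seg 5: up by d7 = 73/4 → (-32, 33/4)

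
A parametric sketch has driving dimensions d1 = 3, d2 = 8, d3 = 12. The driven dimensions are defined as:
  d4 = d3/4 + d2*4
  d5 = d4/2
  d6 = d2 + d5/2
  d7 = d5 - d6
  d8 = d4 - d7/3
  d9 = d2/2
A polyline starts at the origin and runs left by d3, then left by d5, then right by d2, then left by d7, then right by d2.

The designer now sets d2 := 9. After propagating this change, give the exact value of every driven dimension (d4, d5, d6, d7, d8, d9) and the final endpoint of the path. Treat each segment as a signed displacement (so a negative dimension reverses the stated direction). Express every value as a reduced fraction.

d4 = 39
d5 = 39/2
d6 = 75/4
d7 = 3/4
d8 = 155/4
d9 = 9/2
endpoint = (-57/4, 0)

Apply edit: d2 := 9
  d4 = d3/4 + d2*4 = 39
  d5 = d4/2 = 39/2
  d6 = d2 + d5/2 = 75/4
  d7 = d5 - d6 = 3/4
  d8 = d4 - d7/3 = 155/4
  d9 = d2/2 = 9/2
Walk from origin (0, 0):
  seg 1: left by d3 = 12 → (-12, 0)
  seg 2: left by d5 = 39/2 → (-63/2, 0)
  seg 3: right by d2 = 9 → (-45/2, 0)
  seg 4: left by d7 = 3/4 → (-93/4, 0)
  seg 5: right by d2 = 9 → (-57/4, 0)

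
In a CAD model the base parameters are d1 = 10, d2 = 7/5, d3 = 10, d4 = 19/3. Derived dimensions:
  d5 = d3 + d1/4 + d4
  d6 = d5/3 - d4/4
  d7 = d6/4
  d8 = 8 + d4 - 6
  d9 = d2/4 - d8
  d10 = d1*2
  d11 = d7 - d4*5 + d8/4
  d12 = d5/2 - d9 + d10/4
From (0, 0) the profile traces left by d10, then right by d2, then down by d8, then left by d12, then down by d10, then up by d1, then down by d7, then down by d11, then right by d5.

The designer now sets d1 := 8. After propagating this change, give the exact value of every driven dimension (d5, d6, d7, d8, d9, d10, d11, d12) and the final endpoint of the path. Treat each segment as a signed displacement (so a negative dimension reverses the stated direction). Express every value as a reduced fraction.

Apply edit: d1 := 8
  d5 = d3 + d1/4 + d4 = 55/3
  d6 = d5/3 - d4/4 = 163/36
  d7 = d6/4 = 163/144
  d8 = 8 + d4 - 6 = 25/3
  d9 = d2/4 - d8 = -479/60
  d10 = d1*2 = 16
  d11 = d7 - d4*5 + d8/4 = -4097/144
  d12 = d5/2 - d9 + d10/4 = 423/20
Walk from origin (0, 0):
  seg 1: left by d10 = 16 → (-16, 0)
  seg 2: right by d2 = 7/5 → (-73/5, 0)
  seg 3: down by d8 = 25/3 → (-73/5, -25/3)
  seg 4: left by d12 = 423/20 → (-143/4, -25/3)
  seg 5: down by d10 = 16 → (-143/4, -73/3)
  seg 6: up by d1 = 8 → (-143/4, -49/3)
  seg 7: down by d7 = 163/144 → (-143/4, -2515/144)
  seg 8: down by d11 = -4097/144 → (-143/4, 791/72)
  seg 9: right by d5 = 55/3 → (-209/12, 791/72)

d5 = 55/3
d6 = 163/36
d7 = 163/144
d8 = 25/3
d9 = -479/60
d10 = 16
d11 = -4097/144
d12 = 423/20
endpoint = (-209/12, 791/72)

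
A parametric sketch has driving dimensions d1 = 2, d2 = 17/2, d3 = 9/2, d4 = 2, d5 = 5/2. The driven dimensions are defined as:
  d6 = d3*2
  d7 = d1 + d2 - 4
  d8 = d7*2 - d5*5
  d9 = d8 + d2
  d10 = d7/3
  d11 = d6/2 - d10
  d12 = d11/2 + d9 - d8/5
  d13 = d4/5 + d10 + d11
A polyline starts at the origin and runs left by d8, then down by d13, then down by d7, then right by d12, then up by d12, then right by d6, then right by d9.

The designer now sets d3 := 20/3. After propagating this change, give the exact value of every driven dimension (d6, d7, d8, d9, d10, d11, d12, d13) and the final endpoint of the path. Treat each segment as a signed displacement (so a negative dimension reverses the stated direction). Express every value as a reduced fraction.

d6 = 40/3
d7 = 13/2
d8 = 1/2
d9 = 9
d10 = 13/6
d11 = 9/2
d12 = 223/20
d13 = 106/15
endpoint = (1979/60, -29/12)

Apply edit: d3 := 20/3
  d6 = d3*2 = 40/3
  d7 = d1 + d2 - 4 = 13/2
  d8 = d7*2 - d5*5 = 1/2
  d9 = d8 + d2 = 9
  d10 = d7/3 = 13/6
  d11 = d6/2 - d10 = 9/2
  d12 = d11/2 + d9 - d8/5 = 223/20
  d13 = d4/5 + d10 + d11 = 106/15
Walk from origin (0, 0):
  seg 1: left by d8 = 1/2 → (-1/2, 0)
  seg 2: down by d13 = 106/15 → (-1/2, -106/15)
  seg 3: down by d7 = 13/2 → (-1/2, -407/30)
  seg 4: right by d12 = 223/20 → (213/20, -407/30)
  seg 5: up by d12 = 223/20 → (213/20, -29/12)
  seg 6: right by d6 = 40/3 → (1439/60, -29/12)
  seg 7: right by d9 = 9 → (1979/60, -29/12)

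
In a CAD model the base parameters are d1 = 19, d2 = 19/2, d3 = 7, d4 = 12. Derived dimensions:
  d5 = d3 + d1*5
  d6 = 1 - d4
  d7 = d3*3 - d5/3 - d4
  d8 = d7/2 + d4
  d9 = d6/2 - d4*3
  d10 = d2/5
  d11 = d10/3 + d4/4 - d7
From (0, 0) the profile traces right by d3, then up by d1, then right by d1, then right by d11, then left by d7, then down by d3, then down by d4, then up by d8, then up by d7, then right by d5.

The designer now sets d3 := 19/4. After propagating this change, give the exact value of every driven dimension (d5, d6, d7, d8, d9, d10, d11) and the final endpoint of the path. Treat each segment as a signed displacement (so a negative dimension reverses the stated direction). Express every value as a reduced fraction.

d5 = 399/4
d6 = -11
d7 = -31
d8 = -7/2
d9 = -83/2
d10 = 19/10
d11 = 1039/30
endpoint = (2837/15, -129/4)

Apply edit: d3 := 19/4
  d5 = d3 + d1*5 = 399/4
  d6 = 1 - d4 = -11
  d7 = d3*3 - d5/3 - d4 = -31
  d8 = d7/2 + d4 = -7/2
  d9 = d6/2 - d4*3 = -83/2
  d10 = d2/5 = 19/10
  d11 = d10/3 + d4/4 - d7 = 1039/30
Walk from origin (0, 0):
  seg 1: right by d3 = 19/4 → (19/4, 0)
  seg 2: up by d1 = 19 → (19/4, 19)
  seg 3: right by d1 = 19 → (95/4, 19)
  seg 4: right by d11 = 1039/30 → (3503/60, 19)
  seg 5: left by d7 = -31 → (5363/60, 19)
  seg 6: down by d3 = 19/4 → (5363/60, 57/4)
  seg 7: down by d4 = 12 → (5363/60, 9/4)
  seg 8: up by d8 = -7/2 → (5363/60, -5/4)
  seg 9: up by d7 = -31 → (5363/60, -129/4)
  seg 10: right by d5 = 399/4 → (2837/15, -129/4)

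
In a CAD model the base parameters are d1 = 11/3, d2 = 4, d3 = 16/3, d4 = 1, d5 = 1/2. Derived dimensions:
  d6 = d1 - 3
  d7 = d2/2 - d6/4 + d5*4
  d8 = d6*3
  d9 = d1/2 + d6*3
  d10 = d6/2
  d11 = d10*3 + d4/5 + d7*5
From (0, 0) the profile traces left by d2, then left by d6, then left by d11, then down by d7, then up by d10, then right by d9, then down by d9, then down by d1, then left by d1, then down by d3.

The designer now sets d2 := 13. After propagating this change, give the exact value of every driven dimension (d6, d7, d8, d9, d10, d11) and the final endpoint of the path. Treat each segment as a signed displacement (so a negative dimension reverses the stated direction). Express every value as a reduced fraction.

Apply edit: d2 := 13
  d6 = d1 - 3 = 2/3
  d7 = d2/2 - d6/4 + d5*4 = 25/3
  d8 = d6*3 = 2
  d9 = d1/2 + d6*3 = 23/6
  d10 = d6/2 = 1/3
  d11 = d10*3 + d4/5 + d7*5 = 643/15
Walk from origin (0, 0):
  seg 1: left by d2 = 13 → (-13, 0)
  seg 2: left by d6 = 2/3 → (-41/3, 0)
  seg 3: left by d11 = 643/15 → (-848/15, 0)
  seg 4: down by d7 = 25/3 → (-848/15, -25/3)
  seg 5: up by d10 = 1/3 → (-848/15, -8)
  seg 6: right by d9 = 23/6 → (-527/10, -8)
  seg 7: down by d9 = 23/6 → (-527/10, -71/6)
  seg 8: down by d1 = 11/3 → (-527/10, -31/2)
  seg 9: left by d1 = 11/3 → (-1691/30, -31/2)
  seg 10: down by d3 = 16/3 → (-1691/30, -125/6)

d6 = 2/3
d7 = 25/3
d8 = 2
d9 = 23/6
d10 = 1/3
d11 = 643/15
endpoint = (-1691/30, -125/6)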